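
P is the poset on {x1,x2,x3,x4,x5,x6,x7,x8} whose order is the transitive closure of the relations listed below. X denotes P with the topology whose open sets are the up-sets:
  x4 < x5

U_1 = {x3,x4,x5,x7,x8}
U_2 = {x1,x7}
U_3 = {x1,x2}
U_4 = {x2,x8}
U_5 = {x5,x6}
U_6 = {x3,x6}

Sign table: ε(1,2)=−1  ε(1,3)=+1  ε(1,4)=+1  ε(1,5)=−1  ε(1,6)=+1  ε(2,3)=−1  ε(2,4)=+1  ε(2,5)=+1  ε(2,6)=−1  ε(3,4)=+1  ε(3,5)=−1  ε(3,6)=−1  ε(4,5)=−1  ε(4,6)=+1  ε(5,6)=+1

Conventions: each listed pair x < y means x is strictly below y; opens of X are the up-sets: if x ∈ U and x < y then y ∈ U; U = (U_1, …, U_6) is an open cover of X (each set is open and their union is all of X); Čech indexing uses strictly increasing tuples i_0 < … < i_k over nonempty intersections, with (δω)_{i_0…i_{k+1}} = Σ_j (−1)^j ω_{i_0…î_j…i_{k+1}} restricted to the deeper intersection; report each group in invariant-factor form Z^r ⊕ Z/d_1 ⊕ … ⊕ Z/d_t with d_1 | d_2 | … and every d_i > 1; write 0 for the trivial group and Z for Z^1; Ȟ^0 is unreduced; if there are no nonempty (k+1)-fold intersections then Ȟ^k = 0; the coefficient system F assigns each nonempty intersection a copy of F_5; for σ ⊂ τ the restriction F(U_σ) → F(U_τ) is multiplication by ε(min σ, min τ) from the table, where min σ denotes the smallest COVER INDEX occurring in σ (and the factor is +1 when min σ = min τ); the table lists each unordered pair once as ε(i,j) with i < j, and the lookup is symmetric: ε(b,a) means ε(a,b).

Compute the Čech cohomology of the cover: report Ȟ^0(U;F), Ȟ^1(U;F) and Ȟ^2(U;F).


nonempty overlaps:
  U12={x7} U14={x8} U15={x5} U16={x3} U23={x1} U34={x2} U56={x6}
C dims 6,7; δ0: rk_F5 6
degree 0: 6−6−0 = 0 → Ȟ^0 ≅ 0
degree 1: 7−0−6 = 1 → Ȟ^1 ≅ Z/5
degree 2: 0−0−0 = 0 → Ȟ^2 ≅ 0

Ȟ^0(U;F) ≅ 0, Ȟ^1(U;F) ≅ Z/5, Ȟ^2(U;F) ≅ 0


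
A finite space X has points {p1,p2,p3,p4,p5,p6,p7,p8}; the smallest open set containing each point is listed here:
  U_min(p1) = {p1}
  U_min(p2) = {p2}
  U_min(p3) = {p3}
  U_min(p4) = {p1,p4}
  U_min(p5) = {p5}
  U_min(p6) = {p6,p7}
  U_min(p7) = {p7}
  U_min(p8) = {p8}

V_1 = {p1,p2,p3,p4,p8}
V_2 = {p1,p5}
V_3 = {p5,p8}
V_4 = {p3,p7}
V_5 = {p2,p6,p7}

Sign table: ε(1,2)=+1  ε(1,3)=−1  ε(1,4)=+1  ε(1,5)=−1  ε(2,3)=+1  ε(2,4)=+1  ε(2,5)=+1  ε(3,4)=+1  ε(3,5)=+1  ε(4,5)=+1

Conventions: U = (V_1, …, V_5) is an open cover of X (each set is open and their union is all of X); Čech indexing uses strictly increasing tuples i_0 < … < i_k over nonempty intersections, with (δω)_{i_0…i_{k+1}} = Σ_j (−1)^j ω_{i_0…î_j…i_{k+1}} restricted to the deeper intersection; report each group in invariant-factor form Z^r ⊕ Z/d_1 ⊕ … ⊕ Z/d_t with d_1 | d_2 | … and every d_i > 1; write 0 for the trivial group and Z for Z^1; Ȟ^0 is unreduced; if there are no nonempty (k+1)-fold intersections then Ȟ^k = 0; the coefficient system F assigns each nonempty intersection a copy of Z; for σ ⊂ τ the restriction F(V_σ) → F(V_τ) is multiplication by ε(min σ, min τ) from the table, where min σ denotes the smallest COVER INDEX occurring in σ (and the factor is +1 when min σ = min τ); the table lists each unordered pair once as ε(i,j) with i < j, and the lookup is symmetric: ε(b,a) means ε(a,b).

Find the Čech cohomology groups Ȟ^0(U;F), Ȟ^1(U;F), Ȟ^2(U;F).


Ȟ^0(U;F) ≅ 0,  Ȟ^1(U;F) ≅ Z ⊕ Z/2,  Ȟ^2(U;F) ≅ 0

nonempty intersections:
  V12={p1} V13={p8} V14={p3} V15={p2} V23={p5} V45={p7}
C dims 5,6; δ0: rk 5, SNF 1^4·2
Ȟ^0: (5−5)−0=0 ⇒ 0
Ȟ^1: (6−0)−5=1 plus torsion [2] ⇒ Z ⊕ Z/2
Ȟ^2: (0−0)−0=0 ⇒ 0


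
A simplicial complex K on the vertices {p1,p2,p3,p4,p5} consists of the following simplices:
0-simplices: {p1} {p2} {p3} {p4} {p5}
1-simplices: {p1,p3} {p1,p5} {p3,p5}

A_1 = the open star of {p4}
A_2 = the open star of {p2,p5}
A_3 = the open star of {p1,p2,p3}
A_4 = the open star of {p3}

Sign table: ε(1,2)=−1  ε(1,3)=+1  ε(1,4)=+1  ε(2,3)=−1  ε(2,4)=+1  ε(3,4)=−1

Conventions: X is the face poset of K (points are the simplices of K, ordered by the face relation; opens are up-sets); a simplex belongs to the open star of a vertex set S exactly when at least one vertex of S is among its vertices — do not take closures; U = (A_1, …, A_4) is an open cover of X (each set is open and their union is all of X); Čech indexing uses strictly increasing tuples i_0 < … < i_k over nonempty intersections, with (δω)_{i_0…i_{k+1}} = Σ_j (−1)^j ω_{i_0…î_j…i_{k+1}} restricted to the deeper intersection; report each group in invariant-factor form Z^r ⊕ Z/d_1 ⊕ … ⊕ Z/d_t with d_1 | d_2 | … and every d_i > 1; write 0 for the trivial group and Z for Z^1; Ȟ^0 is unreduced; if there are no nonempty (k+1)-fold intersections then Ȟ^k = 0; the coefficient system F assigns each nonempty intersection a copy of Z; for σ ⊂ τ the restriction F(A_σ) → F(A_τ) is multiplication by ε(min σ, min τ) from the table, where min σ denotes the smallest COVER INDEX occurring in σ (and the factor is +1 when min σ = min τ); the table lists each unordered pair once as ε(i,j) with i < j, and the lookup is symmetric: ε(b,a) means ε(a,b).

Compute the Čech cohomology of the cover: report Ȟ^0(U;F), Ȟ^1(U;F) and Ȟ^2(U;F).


Ȟ^0 ≅ Z^2, Ȟ^1 ≅ 0, Ȟ^2 ≅ 0

nerve simplices:
  A1={{p4}} A2={{p2},{p5},{p1,p5},{p3,p5}} A3={{p1},{p2},{p3},{p1,p3},{p1,p5},{p3,p5}} A4={{p3},{p1,p3},{p3,p5}}
  A23={{p2},{p1,p5},{p3,p5}} A24={{p3,p5}} A34={{p3},{p1,p3},{p3,p5}}
  A234={{p3,p5}}
C dims 4,3,1; δ0: rk 2, SNF 1^2; δ1: rk 1, SNF 1^1
degree 0: 4−2−0 = 2 → Ȟ^0 ≅ Z^2
degree 1: 3−1−2 = 0 → Ȟ^1 ≅ 0
degree 2: 1−0−1 = 0 → Ȟ^2 ≅ 0


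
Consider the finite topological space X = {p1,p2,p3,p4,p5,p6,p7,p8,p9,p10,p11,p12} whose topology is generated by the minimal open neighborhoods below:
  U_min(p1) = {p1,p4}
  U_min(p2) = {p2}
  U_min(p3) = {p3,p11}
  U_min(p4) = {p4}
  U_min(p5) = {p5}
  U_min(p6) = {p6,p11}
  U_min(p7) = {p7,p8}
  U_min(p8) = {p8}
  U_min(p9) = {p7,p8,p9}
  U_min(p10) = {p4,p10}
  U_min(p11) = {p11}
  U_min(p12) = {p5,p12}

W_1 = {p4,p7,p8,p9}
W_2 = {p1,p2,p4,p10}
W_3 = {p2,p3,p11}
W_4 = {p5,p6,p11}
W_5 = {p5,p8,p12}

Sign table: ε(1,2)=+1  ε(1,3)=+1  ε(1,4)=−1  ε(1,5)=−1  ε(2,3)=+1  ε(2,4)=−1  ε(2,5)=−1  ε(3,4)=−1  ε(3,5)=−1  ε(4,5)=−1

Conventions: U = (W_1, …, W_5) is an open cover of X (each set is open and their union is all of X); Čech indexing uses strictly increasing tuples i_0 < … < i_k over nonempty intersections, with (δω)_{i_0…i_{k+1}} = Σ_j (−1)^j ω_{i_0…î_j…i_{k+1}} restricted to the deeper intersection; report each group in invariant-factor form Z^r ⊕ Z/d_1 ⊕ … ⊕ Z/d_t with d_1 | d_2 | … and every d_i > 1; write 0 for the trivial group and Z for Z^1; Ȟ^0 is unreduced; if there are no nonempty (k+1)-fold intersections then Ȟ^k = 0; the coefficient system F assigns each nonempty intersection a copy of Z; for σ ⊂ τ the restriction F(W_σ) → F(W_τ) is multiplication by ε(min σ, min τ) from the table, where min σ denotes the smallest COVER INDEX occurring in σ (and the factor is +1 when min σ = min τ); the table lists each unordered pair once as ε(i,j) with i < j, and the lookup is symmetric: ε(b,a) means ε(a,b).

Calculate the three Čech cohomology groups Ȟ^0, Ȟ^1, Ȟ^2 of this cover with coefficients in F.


Ȟ^0 ≅ 0, Ȟ^1 ≅ Z/2, Ȟ^2 ≅ 0

cover nerve:
  W12={p4} W15={p8} W23={p2} W34={p11} W45={p5}
C dims 5,5; δ0: rk 5, SNF 1^4·2
Ȟ^0: (5−5)−0=0 ⇒ 0
Ȟ^1: (5−0)−5=0 plus torsion [2] ⇒ Z/2
Ȟ^2: (0−0)−0=0 ⇒ 0


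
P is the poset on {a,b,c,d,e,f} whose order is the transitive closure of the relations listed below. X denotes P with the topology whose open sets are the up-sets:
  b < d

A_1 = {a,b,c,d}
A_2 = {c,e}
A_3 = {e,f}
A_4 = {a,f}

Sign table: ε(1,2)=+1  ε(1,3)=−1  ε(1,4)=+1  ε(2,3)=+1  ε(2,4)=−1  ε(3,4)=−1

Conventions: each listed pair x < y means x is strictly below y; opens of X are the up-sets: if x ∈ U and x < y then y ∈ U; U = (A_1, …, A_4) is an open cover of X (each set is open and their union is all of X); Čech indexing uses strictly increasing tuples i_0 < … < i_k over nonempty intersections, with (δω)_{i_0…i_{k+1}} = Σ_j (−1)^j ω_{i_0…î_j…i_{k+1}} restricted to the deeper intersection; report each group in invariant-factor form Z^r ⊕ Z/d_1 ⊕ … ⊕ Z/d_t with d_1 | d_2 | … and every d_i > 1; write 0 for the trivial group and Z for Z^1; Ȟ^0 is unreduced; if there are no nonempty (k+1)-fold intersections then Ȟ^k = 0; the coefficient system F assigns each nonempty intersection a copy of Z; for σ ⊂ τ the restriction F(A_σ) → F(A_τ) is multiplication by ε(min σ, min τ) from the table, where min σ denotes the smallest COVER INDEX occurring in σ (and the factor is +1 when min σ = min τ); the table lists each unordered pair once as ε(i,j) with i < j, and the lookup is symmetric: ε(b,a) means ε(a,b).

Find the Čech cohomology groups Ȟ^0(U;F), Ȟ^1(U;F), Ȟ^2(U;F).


Ȟ^0 = 0, Ȟ^1 = Z/2, Ȟ^2 = 0

nerve simplices:
  A12={c} A14={a} A23={e} A34={f}
C dims 4,4; δ0: rk 4, SNF 1^3·2
degree 0: 4−4−0 = 0 → Ȟ^0 ≅ 0
degree 1: 4−0−4 = 0 plus torsion [2] → Ȟ^1 ≅ Z/2
degree 2: 0−0−0 = 0 → Ȟ^2 ≅ 0


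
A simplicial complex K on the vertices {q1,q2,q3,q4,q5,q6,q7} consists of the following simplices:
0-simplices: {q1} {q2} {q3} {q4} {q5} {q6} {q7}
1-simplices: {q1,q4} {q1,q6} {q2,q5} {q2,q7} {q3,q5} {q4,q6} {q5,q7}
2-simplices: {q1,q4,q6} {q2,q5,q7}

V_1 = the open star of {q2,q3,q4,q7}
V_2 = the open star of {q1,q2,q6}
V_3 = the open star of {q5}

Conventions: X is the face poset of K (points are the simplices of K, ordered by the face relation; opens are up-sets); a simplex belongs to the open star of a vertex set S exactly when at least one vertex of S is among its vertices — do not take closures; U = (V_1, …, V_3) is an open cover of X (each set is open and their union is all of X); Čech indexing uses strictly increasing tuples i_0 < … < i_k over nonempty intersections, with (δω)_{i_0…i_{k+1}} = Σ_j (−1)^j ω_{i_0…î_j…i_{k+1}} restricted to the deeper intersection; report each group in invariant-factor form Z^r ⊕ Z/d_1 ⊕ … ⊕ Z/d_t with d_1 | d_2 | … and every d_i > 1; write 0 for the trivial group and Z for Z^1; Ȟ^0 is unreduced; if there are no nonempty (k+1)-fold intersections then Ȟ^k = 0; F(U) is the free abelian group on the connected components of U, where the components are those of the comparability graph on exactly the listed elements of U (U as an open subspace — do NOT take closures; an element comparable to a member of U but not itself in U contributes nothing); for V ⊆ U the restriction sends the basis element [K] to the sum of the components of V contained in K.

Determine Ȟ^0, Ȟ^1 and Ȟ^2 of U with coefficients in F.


Ȟ^0 = Z^2, Ȟ^1 = 0, Ȟ^2 = 0

nerve of the cover:
  V1={{q2},{q3},{q4},{q7},{q1,q4},{q2,q5},{q2,q7},{q3,q5},{q4,q6},{q5,q7},{q1,q4,q6},{q2,q5,q7}} V2={{q1},{q2},{q6},{q1,q4},{q1,q6},{q2,q5},{q2,q7},{q4,q6},{q1,q4,q6},{q2,q5,q7}} V3={{q5},{q2,q5},{q3,q5},{q5,q7},{q2,q5,q7}}
  V12={{q2},{q1,q4},{q2,q5},{q2,q7},{q4,q6},{q1,q4,q6},{q2,q5,q7}} V13={{q2,q5},{q3,q5},{q5,q7},{q2,q5,q7}} V23={{q2,q5},{q2,q5,q7}}
  V123={{q2,q5},{q2,q5,q7}}
components per intersection:
  V1: {{q2},{q7},{q2,q5},{q2,q7},{q5,q7},{q2,q5,q7}} {{q3},{q3,q5}} {{q4},{q1,q4},{q4,q6},{q1,q4,q6}}
  V2: {{q1},{q6},{q1,q4},{q1,q6},{q4,q6},{q1,q4,q6}} {{q2},{q2,q5},{q2,q7},{q2,q5,q7}}
  V3: {{q5},{q2,q5},{q3,q5},{q5,q7},{q2,q5,q7}}
  V12: {{q2},{q2,q5},{q2,q7},{q2,q5,q7}} {{q1,q4},{q4,q6},{q1,q4,q6}}
  V13: {{q2,q5},{q5,q7},{q2,q5,q7}} {{q3,q5}}
  V23: {{q2,q5},{q2,q5,q7}}
  V123: {{q2,q5},{q2,q5,q7}}
C dims 6,5,1; δ0: rk 4, SNF 1^4; δ1: rk 1, SNF 1^1
Ȟ^0 = (6 − 4) − 0 = 2, so Ȟ^0 ≅ Z^2
Ȟ^1 = (5 − 1) − 4 = 0, so Ȟ^1 ≅ 0
Ȟ^2 = (1 − 0) − 1 = 0, so Ȟ^2 ≅ 0


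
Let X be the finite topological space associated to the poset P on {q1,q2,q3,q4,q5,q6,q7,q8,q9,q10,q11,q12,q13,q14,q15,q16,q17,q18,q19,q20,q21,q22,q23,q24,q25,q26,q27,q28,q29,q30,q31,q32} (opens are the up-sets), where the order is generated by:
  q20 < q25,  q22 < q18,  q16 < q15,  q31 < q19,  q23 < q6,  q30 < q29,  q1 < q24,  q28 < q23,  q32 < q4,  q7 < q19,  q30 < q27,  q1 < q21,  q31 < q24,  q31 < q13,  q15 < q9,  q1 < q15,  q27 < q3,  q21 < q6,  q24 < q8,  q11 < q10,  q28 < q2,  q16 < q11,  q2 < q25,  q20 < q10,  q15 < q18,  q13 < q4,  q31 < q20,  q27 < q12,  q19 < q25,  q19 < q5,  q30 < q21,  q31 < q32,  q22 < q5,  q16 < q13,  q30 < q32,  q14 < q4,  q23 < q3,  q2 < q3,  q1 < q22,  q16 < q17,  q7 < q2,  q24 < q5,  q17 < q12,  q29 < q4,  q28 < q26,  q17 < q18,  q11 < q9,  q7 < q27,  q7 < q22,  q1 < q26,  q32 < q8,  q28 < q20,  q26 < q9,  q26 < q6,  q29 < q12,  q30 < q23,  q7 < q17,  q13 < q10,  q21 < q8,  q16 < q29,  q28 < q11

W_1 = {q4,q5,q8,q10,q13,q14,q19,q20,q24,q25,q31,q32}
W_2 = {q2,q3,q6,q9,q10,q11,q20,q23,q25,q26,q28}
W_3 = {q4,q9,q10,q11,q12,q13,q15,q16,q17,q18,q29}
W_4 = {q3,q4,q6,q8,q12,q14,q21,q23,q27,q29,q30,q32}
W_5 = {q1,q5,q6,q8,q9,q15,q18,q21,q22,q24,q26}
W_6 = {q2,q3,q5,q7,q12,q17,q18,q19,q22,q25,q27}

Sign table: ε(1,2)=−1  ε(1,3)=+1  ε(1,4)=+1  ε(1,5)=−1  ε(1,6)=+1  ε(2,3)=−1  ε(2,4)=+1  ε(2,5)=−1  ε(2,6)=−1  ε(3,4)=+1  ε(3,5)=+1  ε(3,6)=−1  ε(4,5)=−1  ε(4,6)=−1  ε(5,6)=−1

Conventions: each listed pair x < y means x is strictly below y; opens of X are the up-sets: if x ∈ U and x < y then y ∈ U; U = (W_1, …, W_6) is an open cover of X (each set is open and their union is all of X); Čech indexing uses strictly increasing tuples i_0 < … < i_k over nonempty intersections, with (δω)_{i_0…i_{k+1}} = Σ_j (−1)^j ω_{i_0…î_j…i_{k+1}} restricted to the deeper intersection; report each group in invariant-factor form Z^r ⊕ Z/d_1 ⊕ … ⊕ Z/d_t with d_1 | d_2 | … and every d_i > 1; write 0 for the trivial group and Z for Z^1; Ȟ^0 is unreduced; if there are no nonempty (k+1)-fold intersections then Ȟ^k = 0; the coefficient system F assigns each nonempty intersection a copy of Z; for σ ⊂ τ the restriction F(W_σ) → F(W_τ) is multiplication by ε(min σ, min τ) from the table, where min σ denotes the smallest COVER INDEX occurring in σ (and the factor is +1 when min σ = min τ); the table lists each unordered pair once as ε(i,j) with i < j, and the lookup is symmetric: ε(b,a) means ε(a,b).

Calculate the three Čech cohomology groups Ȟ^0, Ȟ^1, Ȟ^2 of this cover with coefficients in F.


cover nerve:
  W12={q10,q20,q25} W13={q4,q10,q13} W14={q4,q8,q14,q32} W15={q5,q8,q24} W16={q5,q19,q25} W23={q9,q10,q11} W24={q3,q6,q23} W25={q6,q9,q26} W26={q2,q3,q25} W34={q4,q12,q29} W35={q9,q15,q18} W36={q12,q17,q18} W45={q6,q8,q21} W46={q3,q12,q27} W56={q5,q18,q22}
  W123={q10} W126={q25} W134={q4} W145={q8} W156={q5} W235={q9} W245={q6} W246={q3} W346={q12} W356={q18}
C dims 6,15,10; δ0: rk 6, SNF 1^5·2; δ1: rk 9, SNF 1^9
Ȟ^0: (6−6)−0=0 ⇒ 0
Ȟ^1: (15−9)−6=0 plus torsion [2] ⇒ Z/2
Ȟ^2: (10−0)−9=1 ⇒ Z

Ȟ^0 = 0, Ȟ^1 = Z/2 and Ȟ^2 = Z


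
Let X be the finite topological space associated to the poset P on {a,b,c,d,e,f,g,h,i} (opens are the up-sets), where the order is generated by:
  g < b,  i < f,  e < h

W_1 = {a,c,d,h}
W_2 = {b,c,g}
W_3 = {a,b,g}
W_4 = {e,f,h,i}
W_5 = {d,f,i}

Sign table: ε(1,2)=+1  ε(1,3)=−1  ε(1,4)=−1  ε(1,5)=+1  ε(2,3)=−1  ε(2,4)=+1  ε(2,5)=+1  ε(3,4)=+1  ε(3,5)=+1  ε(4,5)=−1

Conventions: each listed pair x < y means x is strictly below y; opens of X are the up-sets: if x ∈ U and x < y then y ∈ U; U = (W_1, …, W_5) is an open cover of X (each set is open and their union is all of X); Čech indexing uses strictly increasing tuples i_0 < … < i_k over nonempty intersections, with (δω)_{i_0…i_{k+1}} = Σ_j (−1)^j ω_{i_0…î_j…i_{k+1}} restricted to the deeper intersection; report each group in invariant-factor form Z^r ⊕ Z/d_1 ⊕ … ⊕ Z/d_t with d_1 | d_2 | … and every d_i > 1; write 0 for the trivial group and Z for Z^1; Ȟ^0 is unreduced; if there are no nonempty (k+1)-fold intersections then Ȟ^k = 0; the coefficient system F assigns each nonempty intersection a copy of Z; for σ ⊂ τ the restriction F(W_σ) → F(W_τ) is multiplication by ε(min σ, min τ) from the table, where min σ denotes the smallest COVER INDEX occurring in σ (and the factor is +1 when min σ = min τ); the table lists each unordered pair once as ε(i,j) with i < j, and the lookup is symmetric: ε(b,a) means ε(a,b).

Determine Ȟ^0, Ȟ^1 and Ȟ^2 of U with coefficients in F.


nerve of the cover:
  W12={c} W13={a} W14={h} W15={d} W23={b,g} W45={f,i}
C dims 5,6; δ0: rk 4, SNF 1^4
Ȟ^0 = (5 − 4) − 0 = 1, so Ȟ^0 ≅ Z
Ȟ^1 = (6 − 0) − 4 = 2, so Ȟ^1 ≅ Z^2
Ȟ^2 = (0 − 0) − 0 = 0, so Ȟ^2 ≅ 0

Ȟ^0 = Z; Ȟ^1 = Z^2; Ȟ^2 = 0


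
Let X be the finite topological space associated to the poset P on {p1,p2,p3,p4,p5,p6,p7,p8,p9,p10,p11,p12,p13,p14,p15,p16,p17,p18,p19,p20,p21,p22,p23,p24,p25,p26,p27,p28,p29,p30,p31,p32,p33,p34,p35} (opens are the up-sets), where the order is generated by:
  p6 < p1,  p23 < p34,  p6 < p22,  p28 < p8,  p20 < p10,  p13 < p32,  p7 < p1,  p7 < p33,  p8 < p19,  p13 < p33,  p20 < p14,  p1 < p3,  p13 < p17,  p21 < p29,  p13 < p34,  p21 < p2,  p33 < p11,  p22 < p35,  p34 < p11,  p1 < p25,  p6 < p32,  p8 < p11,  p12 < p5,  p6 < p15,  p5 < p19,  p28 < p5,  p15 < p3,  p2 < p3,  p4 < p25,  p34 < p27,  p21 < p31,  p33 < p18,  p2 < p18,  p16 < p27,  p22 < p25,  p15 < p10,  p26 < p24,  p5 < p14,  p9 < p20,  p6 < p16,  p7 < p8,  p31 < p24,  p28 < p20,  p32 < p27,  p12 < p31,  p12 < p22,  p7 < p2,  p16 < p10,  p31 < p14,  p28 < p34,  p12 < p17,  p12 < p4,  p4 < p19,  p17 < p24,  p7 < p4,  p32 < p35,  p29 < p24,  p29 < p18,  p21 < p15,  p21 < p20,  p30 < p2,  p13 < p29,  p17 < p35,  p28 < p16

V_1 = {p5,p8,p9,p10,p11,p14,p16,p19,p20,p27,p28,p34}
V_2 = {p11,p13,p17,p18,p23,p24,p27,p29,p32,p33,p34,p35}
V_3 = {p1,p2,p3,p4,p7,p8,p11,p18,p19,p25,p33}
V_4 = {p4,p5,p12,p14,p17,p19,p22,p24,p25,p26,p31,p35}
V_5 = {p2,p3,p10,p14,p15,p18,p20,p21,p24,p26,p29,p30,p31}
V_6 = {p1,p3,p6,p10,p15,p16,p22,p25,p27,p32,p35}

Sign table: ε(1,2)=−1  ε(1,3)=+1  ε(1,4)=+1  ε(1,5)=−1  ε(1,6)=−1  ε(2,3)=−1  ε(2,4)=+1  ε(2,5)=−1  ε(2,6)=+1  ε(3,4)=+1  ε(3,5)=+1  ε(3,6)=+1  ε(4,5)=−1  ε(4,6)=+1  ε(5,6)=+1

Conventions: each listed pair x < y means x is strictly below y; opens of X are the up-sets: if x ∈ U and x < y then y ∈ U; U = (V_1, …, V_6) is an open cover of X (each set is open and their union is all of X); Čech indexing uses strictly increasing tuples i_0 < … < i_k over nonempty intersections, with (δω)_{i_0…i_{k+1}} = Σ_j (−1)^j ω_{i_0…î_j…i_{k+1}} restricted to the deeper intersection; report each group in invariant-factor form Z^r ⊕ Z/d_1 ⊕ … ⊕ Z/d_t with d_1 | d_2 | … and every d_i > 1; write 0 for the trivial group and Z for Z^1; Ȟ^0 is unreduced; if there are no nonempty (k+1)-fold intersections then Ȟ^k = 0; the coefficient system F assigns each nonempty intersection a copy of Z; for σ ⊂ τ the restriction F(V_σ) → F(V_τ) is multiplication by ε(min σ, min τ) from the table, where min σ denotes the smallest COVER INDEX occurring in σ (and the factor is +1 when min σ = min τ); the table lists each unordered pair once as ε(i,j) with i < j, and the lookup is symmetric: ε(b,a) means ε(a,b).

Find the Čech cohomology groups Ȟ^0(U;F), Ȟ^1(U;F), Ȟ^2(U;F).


intersection data:
  V12={p11,p27,p34} V13={p8,p11,p19} V14={p5,p14,p19} V15={p10,p14,p20} V16={p10,p16,p27} V23={p11,p18,p33} V24={p17,p24,p35} V25={p18,p24,p29} V26={p27,p32,p35} V34={p4,p19,p25} V35={p2,p3,p18} V36={p1,p3,p25} V45={p14,p24,p26,p31} V46={p22,p25,p35} V56={p3,p10,p15}
  V123={p11} V126={p27} V134={p19} V145={p14} V156={p10} V235={p18} V245={p24} V246={p35} V346={p25} V356={p3}
C dims 6,15,10; δ0: rk 6, SNF 1^5·2; δ1: rk 9, SNF 1^9
Ȟ^0 = (6 − 6) − 0 = 0, so Ȟ^0 ≅ 0
Ȟ^1 = (15 − 9) − 6 = 0 plus torsion [2], so Ȟ^1 ≅ Z/2
Ȟ^2 = (10 − 0) − 9 = 1, so Ȟ^2 ≅ Z

Ȟ^0 ≅ 0, Ȟ^1 ≅ Z/2 and Ȟ^2 ≅ Z


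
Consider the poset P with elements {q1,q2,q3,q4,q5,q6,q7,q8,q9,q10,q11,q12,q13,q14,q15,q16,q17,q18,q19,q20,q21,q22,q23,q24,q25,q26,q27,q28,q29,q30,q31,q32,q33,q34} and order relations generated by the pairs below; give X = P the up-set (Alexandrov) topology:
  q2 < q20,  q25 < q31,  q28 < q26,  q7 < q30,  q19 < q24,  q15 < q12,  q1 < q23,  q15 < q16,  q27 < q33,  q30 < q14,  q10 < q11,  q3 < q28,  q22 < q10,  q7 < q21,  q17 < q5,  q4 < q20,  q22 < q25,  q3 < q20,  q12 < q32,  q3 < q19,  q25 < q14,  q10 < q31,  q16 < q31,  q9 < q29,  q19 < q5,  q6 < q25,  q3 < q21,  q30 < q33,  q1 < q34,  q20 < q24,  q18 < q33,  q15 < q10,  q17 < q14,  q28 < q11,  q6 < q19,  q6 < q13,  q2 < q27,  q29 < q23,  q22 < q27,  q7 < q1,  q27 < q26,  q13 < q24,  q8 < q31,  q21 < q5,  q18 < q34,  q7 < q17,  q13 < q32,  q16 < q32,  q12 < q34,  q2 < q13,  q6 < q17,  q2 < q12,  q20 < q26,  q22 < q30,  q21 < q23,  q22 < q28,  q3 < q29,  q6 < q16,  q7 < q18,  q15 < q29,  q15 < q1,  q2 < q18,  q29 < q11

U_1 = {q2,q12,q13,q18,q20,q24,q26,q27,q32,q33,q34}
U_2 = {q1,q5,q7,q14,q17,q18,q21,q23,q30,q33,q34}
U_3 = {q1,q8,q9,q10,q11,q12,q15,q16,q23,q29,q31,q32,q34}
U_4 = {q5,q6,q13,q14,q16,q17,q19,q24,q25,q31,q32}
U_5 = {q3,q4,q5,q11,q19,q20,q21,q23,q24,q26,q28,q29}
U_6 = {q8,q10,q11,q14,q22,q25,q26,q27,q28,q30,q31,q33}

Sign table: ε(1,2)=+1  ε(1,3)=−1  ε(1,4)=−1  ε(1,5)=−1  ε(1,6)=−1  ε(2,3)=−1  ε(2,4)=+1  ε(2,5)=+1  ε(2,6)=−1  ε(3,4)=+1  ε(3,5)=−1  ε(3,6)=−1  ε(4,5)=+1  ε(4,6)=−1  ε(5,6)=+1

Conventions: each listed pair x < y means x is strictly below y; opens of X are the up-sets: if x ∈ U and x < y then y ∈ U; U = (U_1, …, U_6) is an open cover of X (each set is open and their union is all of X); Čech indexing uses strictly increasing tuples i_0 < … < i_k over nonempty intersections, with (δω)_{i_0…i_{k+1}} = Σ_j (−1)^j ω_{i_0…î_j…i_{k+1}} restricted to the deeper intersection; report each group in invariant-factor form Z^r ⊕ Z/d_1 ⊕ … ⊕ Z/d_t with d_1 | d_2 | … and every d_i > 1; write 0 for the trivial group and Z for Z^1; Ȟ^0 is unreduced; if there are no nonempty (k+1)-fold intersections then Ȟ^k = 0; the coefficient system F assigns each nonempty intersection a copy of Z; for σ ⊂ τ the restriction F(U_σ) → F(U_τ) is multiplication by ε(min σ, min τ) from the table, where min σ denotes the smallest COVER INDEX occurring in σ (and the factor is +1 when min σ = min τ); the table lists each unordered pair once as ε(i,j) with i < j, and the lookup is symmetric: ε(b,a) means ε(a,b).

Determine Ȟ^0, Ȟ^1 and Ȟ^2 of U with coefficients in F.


nonempty intersections:
  U12={q18,q33,q34} U13={q12,q32,q34} U14={q13,q24,q32} U15={q20,q24,q26} U16={q26,q27,q33} U23={q1,q23,q34} U24={q5,q14,q17} U25={q5,q21,q23} U26={q14,q30,q33} U34={q16,q31,q32} U35={q11,q23,q29} U36={q8,q10,q11,q31} U45={q5,q19,q24} U46={q14,q25,q31} U56={q11,q26,q28}
  U123={q34} U126={q33} U134={q32} U145={q24} U156={q26} U235={q23} U245={q5} U246={q14} U346={q31} U356={q11}
C dims 6,15,10; δ0: rk 6, SNF 1^5·2; δ1: rk 9, SNF 1^9
Ȟ^0: (6−6)−0=0 ⇒ 0
Ȟ^1: (15−9)−6=0 plus torsion [2] ⇒ Z/2
Ȟ^2: (10−0)−9=1 ⇒ Z

Ȟ^0 = 0,  Ȟ^1 = Z/2,  Ȟ^2 = Z


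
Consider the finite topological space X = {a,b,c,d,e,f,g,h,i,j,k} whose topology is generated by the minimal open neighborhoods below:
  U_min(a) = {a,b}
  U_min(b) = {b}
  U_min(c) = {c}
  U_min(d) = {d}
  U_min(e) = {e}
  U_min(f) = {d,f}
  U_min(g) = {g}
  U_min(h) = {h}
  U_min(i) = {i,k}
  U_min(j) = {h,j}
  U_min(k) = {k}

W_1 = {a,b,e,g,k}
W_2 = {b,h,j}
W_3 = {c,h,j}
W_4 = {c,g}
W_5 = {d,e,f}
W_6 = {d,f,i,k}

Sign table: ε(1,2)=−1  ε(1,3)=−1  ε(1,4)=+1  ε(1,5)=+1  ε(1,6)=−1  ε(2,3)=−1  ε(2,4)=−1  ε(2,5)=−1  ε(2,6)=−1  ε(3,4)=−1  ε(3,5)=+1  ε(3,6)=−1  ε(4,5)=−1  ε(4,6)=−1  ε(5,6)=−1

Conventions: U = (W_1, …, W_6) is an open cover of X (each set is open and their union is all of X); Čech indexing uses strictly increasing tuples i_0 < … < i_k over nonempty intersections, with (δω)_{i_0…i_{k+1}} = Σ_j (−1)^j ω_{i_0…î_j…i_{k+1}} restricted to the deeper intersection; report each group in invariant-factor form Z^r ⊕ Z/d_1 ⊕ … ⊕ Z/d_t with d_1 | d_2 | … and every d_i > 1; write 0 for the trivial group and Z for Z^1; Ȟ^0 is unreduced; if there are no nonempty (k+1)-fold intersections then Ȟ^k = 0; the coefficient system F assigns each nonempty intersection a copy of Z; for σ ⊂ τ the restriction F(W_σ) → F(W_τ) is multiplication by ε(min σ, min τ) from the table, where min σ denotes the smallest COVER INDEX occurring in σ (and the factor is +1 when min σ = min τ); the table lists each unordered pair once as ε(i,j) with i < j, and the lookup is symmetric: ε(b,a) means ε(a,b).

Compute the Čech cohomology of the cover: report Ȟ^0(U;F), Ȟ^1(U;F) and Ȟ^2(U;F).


nerve simplices:
  W12={b} W14={g} W15={e} W16={k} W23={h,j} W34={c} W56={d,f}
C dims 6,7; δ0: rk 6, SNF 1^5·2
degree 0: 6−6−0 = 0 → Ȟ^0 ≅ 0
degree 1: 7−0−6 = 1 plus torsion [2] → Ȟ^1 ≅ Z ⊕ Z/2
degree 2: 0−0−0 = 0 → Ȟ^2 ≅ 0

Ȟ^0 ≅ 0, Ȟ^1 ≅ Z ⊕ Z/2 and Ȟ^2 ≅ 0


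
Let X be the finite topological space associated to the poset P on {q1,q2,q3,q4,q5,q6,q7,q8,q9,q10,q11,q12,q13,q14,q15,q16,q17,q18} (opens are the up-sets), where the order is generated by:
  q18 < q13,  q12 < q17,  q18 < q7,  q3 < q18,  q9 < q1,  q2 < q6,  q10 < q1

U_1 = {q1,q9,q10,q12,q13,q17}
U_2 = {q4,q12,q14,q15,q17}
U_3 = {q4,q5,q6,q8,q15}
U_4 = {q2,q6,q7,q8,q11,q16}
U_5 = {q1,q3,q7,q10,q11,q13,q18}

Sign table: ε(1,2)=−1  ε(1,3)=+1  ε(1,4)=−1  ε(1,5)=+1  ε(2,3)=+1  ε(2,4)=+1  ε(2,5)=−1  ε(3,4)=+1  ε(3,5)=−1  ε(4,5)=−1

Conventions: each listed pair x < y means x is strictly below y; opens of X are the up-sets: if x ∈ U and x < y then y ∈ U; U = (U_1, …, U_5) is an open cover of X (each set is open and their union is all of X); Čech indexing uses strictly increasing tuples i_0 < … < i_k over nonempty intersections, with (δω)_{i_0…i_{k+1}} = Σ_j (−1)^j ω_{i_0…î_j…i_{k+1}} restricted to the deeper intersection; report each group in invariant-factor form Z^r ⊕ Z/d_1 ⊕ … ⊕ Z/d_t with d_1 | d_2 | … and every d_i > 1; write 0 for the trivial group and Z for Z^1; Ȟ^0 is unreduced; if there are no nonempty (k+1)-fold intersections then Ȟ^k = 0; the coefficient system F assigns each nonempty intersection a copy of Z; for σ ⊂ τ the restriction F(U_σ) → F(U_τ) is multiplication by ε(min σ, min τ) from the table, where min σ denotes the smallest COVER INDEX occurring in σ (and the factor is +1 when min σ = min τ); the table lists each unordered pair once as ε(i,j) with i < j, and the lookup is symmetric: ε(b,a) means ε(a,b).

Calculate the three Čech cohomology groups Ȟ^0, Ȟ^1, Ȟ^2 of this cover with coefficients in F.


nonempty overlaps:
  U12={q12,q17} U15={q1,q10,q13} U23={q4,q15} U34={q6,q8} U45={q7,q11}
C dims 5,5; δ0: rk 4, SNF 1^4
degree 0: 5−4−0 = 1 → Ȟ^0 ≅ Z
degree 1: 5−0−4 = 1 → Ȟ^1 ≅ Z
degree 2: 0−0−0 = 0 → Ȟ^2 ≅ 0

Ȟ^0 ≅ Z,  Ȟ^1 ≅ Z,  Ȟ^2 ≅ 0


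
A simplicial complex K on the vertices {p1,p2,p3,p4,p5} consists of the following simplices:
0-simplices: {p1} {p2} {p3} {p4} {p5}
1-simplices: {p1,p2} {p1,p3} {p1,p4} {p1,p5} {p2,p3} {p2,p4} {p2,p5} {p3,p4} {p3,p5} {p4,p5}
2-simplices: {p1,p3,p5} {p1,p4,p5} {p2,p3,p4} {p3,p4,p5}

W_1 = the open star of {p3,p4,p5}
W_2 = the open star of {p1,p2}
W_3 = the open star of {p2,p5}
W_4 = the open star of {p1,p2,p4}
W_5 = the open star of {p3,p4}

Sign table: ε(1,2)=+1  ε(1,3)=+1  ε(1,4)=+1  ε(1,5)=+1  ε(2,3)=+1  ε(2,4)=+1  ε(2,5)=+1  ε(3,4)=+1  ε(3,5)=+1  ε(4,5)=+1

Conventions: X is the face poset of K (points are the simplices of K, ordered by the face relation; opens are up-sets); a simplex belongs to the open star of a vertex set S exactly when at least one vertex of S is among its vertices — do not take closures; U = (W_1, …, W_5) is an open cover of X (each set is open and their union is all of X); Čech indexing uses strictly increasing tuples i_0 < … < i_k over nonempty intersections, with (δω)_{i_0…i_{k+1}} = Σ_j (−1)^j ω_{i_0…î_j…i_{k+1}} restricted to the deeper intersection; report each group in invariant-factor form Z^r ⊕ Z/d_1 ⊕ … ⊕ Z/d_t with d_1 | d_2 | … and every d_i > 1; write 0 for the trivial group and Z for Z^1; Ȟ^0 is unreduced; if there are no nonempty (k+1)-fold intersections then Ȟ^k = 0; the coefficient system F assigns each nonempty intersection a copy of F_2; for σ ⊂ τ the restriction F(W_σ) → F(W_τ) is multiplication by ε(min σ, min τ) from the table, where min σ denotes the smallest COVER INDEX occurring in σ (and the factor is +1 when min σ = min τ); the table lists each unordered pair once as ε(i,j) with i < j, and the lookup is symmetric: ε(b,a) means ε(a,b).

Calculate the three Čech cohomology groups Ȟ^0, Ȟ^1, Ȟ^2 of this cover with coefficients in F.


nonempty intersections:
  W1={{p3},{p4},{p5},{p1,p3},{p1,p4},{p1,p5},{p2,p3},{p2,p4},{p2,p5},{p3,p4},{p3,p5},{p4,p5},{p1,p3,p5},{p1,p4,p5},{p2,p3,p4},{p3,p4,p5}} W2={{p1},{p2},{p1,p2},{p1,p3},{p1,p4},{p1,p5},{p2,p3},{p2,p4},{p2,p5},{p1,p3,p5},{p1,p4,p5},{p2,p3,p4}} W3={{p2},{p5},{p1,p2},{p1,p5},{p2,p3},{p2,p4},{p2,p5},{p3,p5},{p4,p5},{p1,p3,p5},{p1,p4,p5},{p2,p3,p4},{p3,p4,p5}} W4={{p1},{p2},{p4},{p1,p2},{p1,p3},{p1,p4},{p1,p5},{p2,p3},{p2,p4},{p2,p5},{p3,p4},{p4,p5},{p1,p3,p5},{p1,p4,p5},{p2,p3,p4},{p3,p4,p5}} W5={{p3},{p4},{p1,p3},{p1,p4},{p2,p3},{p2,p4},{p3,p4},{p3,p5},{p4,p5},{p1,p3,p5},{p1,p4,p5},{p2,p3,p4},{p3,p4,p5}}
  W12={{p1,p3},{p1,p4},{p1,p5},{p2,p3},{p2,p4},{p2,p5},{p1,p3,p5},{p1,p4,p5},{p2,p3,p4}} W13={{p5},{p1,p5},{p2,p3},{p2,p4},{p2,p5},{p3,p5},{p4,p5},{p1,p3,p5},{p1,p4,p5},{p2,p3,p4},{p3,p4,p5}} W14={{p4},{p1,p3},{p1,p4},{p1,p5},{p2,p3},{p2,p4},{p2,p5},{p3,p4},{p4,p5},{p1,p3,p5},{p1,p4,p5},{p2,p3,p4},{p3,p4,p5}} W15={{p3},{p4},{p1,p3},{p1,p4},{p2,p3},{p2,p4},{p3,p4},{p3,p5},{p4,p5},{p1,p3,p5},{p1,p4,p5},{p2,p3,p4},{p3,p4,p5}} W23={{p2},{p1,p2},{p1,p5},{p2,p3},{p2,p4},{p2,p5},{p1,p3,p5},{p1,p4,p5},{p2,p3,p4}} W24={{p1},{p2},{p1,p2},{p1,p3},{p1,p4},{p1,p5},{p2,p3},{p2,p4},{p2,p5},{p1,p3,p5},{p1,p4,p5},{p2,p3,p4}} W25={{p1,p3},{p1,p4},{p2,p3},{p2,p4},{p1,p3,p5},{p1,p4,p5},{p2,p3,p4}} W34={{p2},{p1,p2},{p1,p5},{p2,p3},{p2,p4},{p2,p5},{p4,p5},{p1,p3,p5},{p1,p4,p5},{p2,p3,p4},{p3,p4,p5}} W35={{p2,p3},{p2,p4},{p3,p5},{p4,p5},{p1,p3,p5},{p1,p4,p5},{p2,p3,p4},{p3,p4,p5}} W45={{p4},{p1,p3},{p1,p4},{p2,p3},{p2,p4},{p3,p4},{p4,p5},{p1,p3,p5},{p1,p4,p5},{p2,p3,p4},{p3,p4,p5}}
  W123={{p1,p5},{p2,p3},{p2,p4},{p2,p5},{p1,p3,p5},{p1,p4,p5},{p2,p3,p4}} W124={{p1,p3},{p1,p4},{p1,p5},{p2,p3},{p2,p4},{p2,p5},{p1,p3,p5},{p1,p4,p5},{p2,p3,p4}} W125={{p1,p3},{p1,p4},{p2,p3},{p2,p4},{p1,p3,p5},{p1,p4,p5},{p2,p3,p4}} W134={{p1,p5},{p2,p3},{p2,p4},{p2,p5},{p4,p5},{p1,p3,p5},{p1,p4,p5},{p2,p3,p4},{p3,p4,p5}} W135={{p2,p3},{p2,p4},{p3,p5},{p4,p5},{p1,p3,p5},{p1,p4,p5},{p2,p3,p4},{p3,p4,p5}} W145={{p4},{p1,p3},{p1,p4},{p2,p3},{p2,p4},{p3,p4},{p4,p5},{p1,p3,p5},{p1,p4,p5},{p2,p3,p4},{p3,p4,p5}} W234={{p2},{p1,p2},{p1,p5},{p2,p3},{p2,p4},{p2,p5},{p1,p3,p5},{p1,p4,p5},{p2,p3,p4}} W235={{p2,p3},{p2,p4},{p1,p3,p5},{p1,p4,p5},{p2,p3,p4}} W245={{p1,p3},{p1,p4},{p2,p3},{p2,p4},{p1,p3,p5},{p1,p4,p5},{p2,p3,p4}} W345={{p2,p3},{p2,p4},{p4,p5},{p1,p3,p5},{p1,p4,p5},{p2,p3,p4},{p3,p4,p5}}
  W1234={{p1,p5},{p2,p3},{p2,p4},{p2,p5},{p1,p3,p5},{p1,p4,p5},{p2,p3,p4}} W1235={{p2,p3},{p2,p4},{p1,p3,p5},{p1,p4,p5},{p2,p3,p4}} W1245={{p1,p3},{p1,p4},{p2,p3},{p2,p4},{p1,p3,p5},{p1,p4,p5},{p2,p3,p4}} W1345={{p2,p3},{p2,p4},{p4,p5},{p1,p3,p5},{p1,p4,p5},{p2,p3,p4},{p3,p4,p5}} W2345={{p2,p3},{p2,p4},{p1,p3,p5},{p1,p4,p5},{p2,p3,p4}}
  W12345={{p2,p3},{p2,p4},{p1,p3,p5},{p1,p4,p5},{p2,p3,p4}}
C dims 5,10,10,5; δ0: rk_F2 4; δ1: rk_F2 6; δ2: rk_F2 4
Ȟ^0: (5−4)−0=1 ⇒ Z/2
Ȟ^1: (10−6)−4=0 ⇒ 0
Ȟ^2: (10−4)−6=0 ⇒ 0

Ȟ^0(U;F) ≅ Z/2, Ȟ^1(U;F) ≅ 0, Ȟ^2(U;F) ≅ 0


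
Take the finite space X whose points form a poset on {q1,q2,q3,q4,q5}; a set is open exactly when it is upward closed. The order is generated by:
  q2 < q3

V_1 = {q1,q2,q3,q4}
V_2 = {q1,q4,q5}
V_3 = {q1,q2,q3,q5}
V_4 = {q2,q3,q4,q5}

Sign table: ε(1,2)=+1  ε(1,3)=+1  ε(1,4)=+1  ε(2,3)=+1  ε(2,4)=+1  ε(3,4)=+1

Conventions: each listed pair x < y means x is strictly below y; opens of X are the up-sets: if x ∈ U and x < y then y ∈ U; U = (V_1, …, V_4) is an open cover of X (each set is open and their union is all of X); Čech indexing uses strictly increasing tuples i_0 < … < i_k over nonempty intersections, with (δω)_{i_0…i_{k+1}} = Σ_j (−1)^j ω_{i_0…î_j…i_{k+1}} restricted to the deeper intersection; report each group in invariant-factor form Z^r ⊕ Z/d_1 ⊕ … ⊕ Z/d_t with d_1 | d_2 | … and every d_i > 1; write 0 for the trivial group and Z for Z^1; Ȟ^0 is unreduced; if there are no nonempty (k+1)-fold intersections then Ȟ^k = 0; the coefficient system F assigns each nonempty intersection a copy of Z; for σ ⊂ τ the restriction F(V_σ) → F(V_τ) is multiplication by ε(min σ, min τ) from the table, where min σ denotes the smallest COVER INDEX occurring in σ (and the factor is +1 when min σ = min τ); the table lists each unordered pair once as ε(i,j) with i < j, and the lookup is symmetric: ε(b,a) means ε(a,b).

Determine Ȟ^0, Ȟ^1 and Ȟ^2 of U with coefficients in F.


Ȟ^0(U;F) ≅ Z; Ȟ^1(U;F) ≅ 0; Ȟ^2(U;F) ≅ Z

nonempty overlaps:
  V12={q1,q4} V13={q1,q2,q3} V14={q2,q3,q4} V23={q1,q5} V24={q4,q5} V34={q2,q3,q5}
  V123={q1} V124={q4} V134={q2,q3} V234={q5}
C dims 4,6,4; δ0: rk 3, SNF 1^3; δ1: rk 3, SNF 1^3
degree 0: 4−3−0 = 1 → Ȟ^0 ≅ Z
degree 1: 6−3−3 = 0 → Ȟ^1 ≅ 0
degree 2: 4−0−3 = 1 → Ȟ^2 ≅ Z


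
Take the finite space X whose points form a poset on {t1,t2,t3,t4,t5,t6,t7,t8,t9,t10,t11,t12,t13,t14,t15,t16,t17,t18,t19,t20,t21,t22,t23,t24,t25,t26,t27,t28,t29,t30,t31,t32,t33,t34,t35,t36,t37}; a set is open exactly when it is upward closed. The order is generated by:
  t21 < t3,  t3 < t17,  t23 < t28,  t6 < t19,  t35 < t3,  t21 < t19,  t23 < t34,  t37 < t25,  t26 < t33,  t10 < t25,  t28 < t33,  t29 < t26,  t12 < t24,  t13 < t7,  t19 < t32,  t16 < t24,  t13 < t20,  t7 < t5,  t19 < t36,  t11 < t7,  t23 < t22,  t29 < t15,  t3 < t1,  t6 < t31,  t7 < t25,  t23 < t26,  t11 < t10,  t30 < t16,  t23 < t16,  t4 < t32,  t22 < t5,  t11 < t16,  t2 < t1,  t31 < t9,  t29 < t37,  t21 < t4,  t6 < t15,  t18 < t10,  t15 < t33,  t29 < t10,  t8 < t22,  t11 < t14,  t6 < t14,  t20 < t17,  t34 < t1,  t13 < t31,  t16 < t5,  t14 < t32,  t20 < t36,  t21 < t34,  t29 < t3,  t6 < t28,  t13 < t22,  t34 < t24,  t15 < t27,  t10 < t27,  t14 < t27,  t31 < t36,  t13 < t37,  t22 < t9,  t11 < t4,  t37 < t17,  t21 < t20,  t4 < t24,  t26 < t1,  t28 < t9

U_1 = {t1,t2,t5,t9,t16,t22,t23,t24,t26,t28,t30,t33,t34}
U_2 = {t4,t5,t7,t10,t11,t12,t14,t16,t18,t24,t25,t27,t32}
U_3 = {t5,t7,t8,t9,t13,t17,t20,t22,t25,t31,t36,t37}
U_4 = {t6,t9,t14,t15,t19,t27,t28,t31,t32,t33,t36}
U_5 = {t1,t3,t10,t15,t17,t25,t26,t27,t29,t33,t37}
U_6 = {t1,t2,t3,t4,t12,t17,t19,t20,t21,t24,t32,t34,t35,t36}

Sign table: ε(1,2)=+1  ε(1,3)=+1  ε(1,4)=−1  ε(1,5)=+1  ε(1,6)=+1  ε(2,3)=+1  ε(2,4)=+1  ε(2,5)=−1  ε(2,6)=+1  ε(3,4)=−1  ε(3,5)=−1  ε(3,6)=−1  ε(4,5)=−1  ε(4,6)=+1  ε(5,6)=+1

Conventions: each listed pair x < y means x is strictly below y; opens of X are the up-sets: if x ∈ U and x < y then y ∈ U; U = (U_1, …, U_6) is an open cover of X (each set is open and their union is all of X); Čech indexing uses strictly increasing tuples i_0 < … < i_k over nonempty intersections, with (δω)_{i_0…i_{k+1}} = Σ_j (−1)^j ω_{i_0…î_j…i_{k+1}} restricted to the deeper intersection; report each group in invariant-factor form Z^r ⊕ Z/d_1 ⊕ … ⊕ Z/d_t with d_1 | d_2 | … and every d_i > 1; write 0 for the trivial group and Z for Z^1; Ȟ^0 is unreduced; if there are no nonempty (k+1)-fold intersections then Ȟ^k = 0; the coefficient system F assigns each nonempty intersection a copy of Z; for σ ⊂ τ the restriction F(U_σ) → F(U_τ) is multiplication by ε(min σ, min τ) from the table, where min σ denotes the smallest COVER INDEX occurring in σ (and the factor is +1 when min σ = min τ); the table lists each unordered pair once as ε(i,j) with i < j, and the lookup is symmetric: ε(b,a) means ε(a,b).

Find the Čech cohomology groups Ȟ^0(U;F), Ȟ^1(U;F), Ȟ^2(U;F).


nerve simplices:
  U12={t5,t16,t24} U13={t5,t9,t22} U14={t9,t28,t33} U15={t1,t26,t33} U16={t1,t2,t24,t34} U23={t5,t7,t25} U24={t14,t27,t32} U25={t10,t25,t27} U26={t4,t12,t24,t32} U34={t9,t31,t36} U35={t17,t25,t37} U36={t17,t20,t36} U45={t15,t27,t33} U46={t19,t32,t36} U56={t1,t3,t17}
  U123={t5} U126={t24} U134={t9} U145={t33} U156={t1} U235={t25} U245={t27} U246={t32} U346={t36} U356={t17}
C dims 6,15,10; δ0: rk 6, SNF 1^5·2; δ1: rk 9, SNF 1^9
degree 0: 6−6−0 = 0 → Ȟ^0 ≅ 0
degree 1: 15−9−6 = 0 plus torsion [2] → Ȟ^1 ≅ Z/2
degree 2: 10−0−9 = 1 → Ȟ^2 ≅ Z

Ȟ^0 = 0, Ȟ^1 = Z/2, Ȟ^2 = Z


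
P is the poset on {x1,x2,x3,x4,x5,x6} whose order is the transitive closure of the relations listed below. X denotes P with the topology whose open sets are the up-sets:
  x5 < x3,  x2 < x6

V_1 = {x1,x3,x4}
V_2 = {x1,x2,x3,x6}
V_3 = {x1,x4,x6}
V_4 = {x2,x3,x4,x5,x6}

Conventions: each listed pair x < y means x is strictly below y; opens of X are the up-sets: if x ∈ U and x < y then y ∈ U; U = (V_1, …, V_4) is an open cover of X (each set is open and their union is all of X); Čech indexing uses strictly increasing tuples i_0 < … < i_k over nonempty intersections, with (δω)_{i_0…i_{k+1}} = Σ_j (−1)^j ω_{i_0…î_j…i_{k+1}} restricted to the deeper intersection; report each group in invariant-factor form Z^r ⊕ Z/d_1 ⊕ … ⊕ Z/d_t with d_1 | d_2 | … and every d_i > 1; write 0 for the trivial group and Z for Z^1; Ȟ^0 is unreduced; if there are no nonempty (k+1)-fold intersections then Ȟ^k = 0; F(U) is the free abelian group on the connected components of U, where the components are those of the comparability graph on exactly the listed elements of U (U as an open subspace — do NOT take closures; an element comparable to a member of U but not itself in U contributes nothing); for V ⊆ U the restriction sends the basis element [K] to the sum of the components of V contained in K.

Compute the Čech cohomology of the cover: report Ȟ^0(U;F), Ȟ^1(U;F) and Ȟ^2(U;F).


nonempty overlaps:
  V12={x1,x3} V13={x1,x4} V14={x3,x4} V23={x1,x6} V24={x2,x3,x6} V34={x4,x6}
  V123={x1} V124={x3} V134={x4} V234={x6}
components per intersection:
  V1: {x1} {x3} {x4}
  V2: {x1} {x2,x6} {x3}
  V3: {x1} {x4} {x6}
  V4: {x2,x6} {x3,x5} {x4}
  V12: {x1} {x3}
  V13: {x1} {x4}
  V14: {x3} {x4}
  V23: {x1} {x6}
  V24: {x2,x6} {x3}
  V34: {x4} {x6}
  V123: {x1}
  V124: {x3}
  V134: {x4}
  V234: {x6}
C dims 12,12,4; δ0: rk 8, SNF 1^8; δ1: rk 4, SNF 1^4
degree 0: 12−8−0 = 4 → Ȟ^0 ≅ Z^4
degree 1: 12−4−8 = 0 → Ȟ^1 ≅ 0
degree 2: 4−0−4 = 0 → Ȟ^2 ≅ 0

Ȟ^0 ≅ Z^4; Ȟ^1 ≅ 0; Ȟ^2 ≅ 0


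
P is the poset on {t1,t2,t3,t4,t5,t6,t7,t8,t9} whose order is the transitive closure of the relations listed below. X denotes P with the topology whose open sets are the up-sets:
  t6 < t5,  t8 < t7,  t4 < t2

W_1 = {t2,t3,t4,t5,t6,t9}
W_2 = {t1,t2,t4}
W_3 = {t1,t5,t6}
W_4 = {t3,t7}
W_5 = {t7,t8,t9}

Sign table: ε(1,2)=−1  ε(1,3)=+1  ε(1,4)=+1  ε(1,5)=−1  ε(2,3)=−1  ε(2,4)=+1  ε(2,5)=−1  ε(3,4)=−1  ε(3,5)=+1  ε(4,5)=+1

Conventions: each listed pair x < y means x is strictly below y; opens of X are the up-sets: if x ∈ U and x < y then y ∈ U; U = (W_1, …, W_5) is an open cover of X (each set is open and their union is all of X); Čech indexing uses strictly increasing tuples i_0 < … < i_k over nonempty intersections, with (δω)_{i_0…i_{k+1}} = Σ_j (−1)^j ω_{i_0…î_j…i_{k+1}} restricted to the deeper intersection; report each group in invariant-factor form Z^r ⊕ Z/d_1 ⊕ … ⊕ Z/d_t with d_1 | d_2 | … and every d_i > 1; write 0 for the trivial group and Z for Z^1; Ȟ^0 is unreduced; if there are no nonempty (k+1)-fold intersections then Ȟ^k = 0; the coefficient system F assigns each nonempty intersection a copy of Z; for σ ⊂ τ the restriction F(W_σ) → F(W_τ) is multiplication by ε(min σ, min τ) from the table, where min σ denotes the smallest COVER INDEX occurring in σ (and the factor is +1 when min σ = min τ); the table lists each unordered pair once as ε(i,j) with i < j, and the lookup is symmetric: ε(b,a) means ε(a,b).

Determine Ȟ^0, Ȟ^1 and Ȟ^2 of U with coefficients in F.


Ȟ^0(U;F) ≅ 0,  Ȟ^1(U;F) ≅ Z ⊕ Z/2,  Ȟ^2(U;F) ≅ 0

cover nerve:
  W12={t2,t4} W13={t5,t6} W14={t3} W15={t9} W23={t1} W45={t7}
C dims 5,6; δ0: rk 5, SNF 1^4·2
Ȟ^0: (5−5)−0=0 ⇒ 0
Ȟ^1: (6−0)−5=1 plus torsion [2] ⇒ Z ⊕ Z/2
Ȟ^2: (0−0)−0=0 ⇒ 0
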